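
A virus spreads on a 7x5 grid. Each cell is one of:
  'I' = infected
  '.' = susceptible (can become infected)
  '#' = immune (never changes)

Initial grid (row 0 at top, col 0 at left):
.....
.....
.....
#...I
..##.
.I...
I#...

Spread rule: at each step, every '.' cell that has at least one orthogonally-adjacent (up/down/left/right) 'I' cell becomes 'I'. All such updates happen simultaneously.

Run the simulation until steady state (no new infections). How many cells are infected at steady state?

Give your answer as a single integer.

Step 0 (initial): 3 infected
Step 1: +6 new -> 9 infected
Step 2: +8 new -> 17 infected
Step 3: +6 new -> 23 infected
Step 4: +4 new -> 27 infected
Step 5: +3 new -> 30 infected
Step 6: +1 new -> 31 infected
Step 7: +0 new -> 31 infected

Answer: 31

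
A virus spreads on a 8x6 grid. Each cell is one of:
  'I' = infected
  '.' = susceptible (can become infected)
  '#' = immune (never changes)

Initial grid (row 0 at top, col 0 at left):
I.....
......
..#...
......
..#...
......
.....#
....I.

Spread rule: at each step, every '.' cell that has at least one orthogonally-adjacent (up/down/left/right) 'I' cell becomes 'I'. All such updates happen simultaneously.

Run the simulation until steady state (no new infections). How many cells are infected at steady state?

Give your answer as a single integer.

Step 0 (initial): 2 infected
Step 1: +5 new -> 7 infected
Step 2: +6 new -> 13 infected
Step 3: +9 new -> 22 infected
Step 4: +10 new -> 32 infected
Step 5: +11 new -> 43 infected
Step 6: +2 new -> 45 infected
Step 7: +0 new -> 45 infected

Answer: 45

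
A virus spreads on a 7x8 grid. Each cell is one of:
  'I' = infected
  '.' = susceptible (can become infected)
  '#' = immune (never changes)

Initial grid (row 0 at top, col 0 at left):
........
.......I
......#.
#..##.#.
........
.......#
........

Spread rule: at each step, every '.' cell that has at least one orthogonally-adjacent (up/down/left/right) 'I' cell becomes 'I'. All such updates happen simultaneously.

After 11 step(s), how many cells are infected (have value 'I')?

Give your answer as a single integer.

Answer: 49

Derivation:
Step 0 (initial): 1 infected
Step 1: +3 new -> 4 infected
Step 2: +3 new -> 7 infected
Step 3: +4 new -> 11 infected
Step 4: +5 new -> 16 infected
Step 5: +5 new -> 21 infected
Step 6: +6 new -> 27 infected
Step 7: +8 new -> 35 infected
Step 8: +6 new -> 41 infected
Step 9: +3 new -> 44 infected
Step 10: +3 new -> 47 infected
Step 11: +2 new -> 49 infected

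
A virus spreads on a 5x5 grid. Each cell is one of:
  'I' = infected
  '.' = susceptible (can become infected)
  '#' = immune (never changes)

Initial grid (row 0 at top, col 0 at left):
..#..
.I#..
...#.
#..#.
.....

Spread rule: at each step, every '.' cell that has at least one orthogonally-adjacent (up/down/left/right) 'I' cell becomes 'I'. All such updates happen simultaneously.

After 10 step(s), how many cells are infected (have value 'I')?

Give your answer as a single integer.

Answer: 19

Derivation:
Step 0 (initial): 1 infected
Step 1: +3 new -> 4 infected
Step 2: +4 new -> 8 infected
Step 3: +2 new -> 10 infected
Step 4: +2 new -> 12 infected
Step 5: +1 new -> 13 infected
Step 6: +1 new -> 14 infected
Step 7: +1 new -> 15 infected
Step 8: +1 new -> 16 infected
Step 9: +1 new -> 17 infected
Step 10: +2 new -> 19 infected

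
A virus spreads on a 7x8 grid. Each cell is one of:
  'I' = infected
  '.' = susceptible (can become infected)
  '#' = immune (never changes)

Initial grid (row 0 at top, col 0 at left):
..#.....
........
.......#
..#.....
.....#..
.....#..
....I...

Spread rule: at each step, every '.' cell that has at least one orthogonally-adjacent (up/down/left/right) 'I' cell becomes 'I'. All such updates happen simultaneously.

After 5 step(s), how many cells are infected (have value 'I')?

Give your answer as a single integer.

Answer: 29

Derivation:
Step 0 (initial): 1 infected
Step 1: +3 new -> 4 infected
Step 2: +4 new -> 8 infected
Step 3: +6 new -> 14 infected
Step 4: +8 new -> 22 infected
Step 5: +7 new -> 29 infected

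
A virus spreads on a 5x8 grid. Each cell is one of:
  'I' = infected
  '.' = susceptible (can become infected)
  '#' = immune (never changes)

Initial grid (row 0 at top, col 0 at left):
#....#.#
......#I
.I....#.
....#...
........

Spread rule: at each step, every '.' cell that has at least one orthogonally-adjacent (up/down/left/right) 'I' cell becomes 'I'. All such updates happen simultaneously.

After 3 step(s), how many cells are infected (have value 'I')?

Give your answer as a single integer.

Answer: 23

Derivation:
Step 0 (initial): 2 infected
Step 1: +5 new -> 7 infected
Step 2: +8 new -> 15 infected
Step 3: +8 new -> 23 infected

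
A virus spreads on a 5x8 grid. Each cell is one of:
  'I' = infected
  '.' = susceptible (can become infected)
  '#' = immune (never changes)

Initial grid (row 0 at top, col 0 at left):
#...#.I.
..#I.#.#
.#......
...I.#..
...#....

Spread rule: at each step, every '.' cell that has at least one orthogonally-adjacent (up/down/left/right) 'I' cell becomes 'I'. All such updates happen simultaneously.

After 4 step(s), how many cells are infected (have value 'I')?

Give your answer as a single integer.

Answer: 30

Derivation:
Step 0 (initial): 3 infected
Step 1: +8 new -> 11 infected
Step 2: +7 new -> 18 infected
Step 3: +7 new -> 25 infected
Step 4: +5 new -> 30 infected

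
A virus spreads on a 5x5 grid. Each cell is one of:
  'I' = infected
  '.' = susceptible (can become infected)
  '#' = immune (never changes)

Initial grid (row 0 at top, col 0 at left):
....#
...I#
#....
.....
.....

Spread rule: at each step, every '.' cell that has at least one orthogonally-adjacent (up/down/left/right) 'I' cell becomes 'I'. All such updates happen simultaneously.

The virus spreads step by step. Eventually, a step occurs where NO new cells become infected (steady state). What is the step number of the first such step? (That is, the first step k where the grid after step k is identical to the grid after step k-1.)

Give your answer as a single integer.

Answer: 7

Derivation:
Step 0 (initial): 1 infected
Step 1: +3 new -> 4 infected
Step 2: +5 new -> 9 infected
Step 3: +6 new -> 15 infected
Step 4: +4 new -> 19 infected
Step 5: +2 new -> 21 infected
Step 6: +1 new -> 22 infected
Step 7: +0 new -> 22 infected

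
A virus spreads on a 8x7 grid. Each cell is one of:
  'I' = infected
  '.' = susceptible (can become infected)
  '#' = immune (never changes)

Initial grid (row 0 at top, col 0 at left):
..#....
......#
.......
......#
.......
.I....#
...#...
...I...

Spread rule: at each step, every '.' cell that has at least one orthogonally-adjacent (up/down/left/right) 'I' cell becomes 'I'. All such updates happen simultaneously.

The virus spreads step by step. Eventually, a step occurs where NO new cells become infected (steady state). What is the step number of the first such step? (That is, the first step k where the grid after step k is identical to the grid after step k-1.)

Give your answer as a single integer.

Answer: 11

Derivation:
Step 0 (initial): 2 infected
Step 1: +6 new -> 8 infected
Step 2: +9 new -> 17 infected
Step 3: +8 new -> 25 infected
Step 4: +7 new -> 32 infected
Step 5: +6 new -> 38 infected
Step 6: +5 new -> 43 infected
Step 7: +3 new -> 46 infected
Step 8: +3 new -> 49 infected
Step 9: +1 new -> 50 infected
Step 10: +1 new -> 51 infected
Step 11: +0 new -> 51 infected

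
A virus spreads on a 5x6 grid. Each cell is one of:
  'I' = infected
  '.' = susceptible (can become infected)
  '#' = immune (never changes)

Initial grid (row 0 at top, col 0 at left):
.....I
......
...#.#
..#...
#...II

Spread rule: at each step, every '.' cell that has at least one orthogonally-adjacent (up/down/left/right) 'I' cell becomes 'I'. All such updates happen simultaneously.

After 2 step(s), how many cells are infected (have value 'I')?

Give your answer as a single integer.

Step 0 (initial): 3 infected
Step 1: +5 new -> 8 infected
Step 2: +5 new -> 13 infected

Answer: 13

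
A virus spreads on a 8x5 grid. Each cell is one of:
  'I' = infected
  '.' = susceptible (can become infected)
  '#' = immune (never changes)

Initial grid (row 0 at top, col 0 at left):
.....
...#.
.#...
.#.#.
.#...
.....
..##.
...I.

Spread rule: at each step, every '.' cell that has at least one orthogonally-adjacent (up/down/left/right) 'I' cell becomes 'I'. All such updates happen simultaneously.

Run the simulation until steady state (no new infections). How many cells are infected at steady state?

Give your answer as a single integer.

Answer: 33

Derivation:
Step 0 (initial): 1 infected
Step 1: +2 new -> 3 infected
Step 2: +2 new -> 5 infected
Step 3: +3 new -> 8 infected
Step 4: +4 new -> 12 infected
Step 5: +4 new -> 16 infected
Step 6: +3 new -> 19 infected
Step 7: +4 new -> 23 infected
Step 8: +3 new -> 26 infected
Step 9: +3 new -> 29 infected
Step 10: +3 new -> 32 infected
Step 11: +1 new -> 33 infected
Step 12: +0 new -> 33 infected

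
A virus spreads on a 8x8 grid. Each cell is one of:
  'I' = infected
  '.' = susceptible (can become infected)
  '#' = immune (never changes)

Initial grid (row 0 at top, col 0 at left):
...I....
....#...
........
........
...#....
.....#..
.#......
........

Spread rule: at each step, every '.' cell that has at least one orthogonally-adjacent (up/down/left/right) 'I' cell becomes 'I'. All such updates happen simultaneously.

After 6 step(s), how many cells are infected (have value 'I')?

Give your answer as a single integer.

Step 0 (initial): 1 infected
Step 1: +3 new -> 4 infected
Step 2: +4 new -> 8 infected
Step 3: +7 new -> 15 infected
Step 4: +7 new -> 22 infected
Step 5: +7 new -> 29 infected
Step 6: +7 new -> 36 infected

Answer: 36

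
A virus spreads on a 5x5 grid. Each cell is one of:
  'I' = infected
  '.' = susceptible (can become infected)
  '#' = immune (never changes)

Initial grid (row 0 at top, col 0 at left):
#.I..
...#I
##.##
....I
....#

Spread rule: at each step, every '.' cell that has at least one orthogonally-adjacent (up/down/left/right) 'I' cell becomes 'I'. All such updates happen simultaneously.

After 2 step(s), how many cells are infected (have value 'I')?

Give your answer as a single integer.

Step 0 (initial): 3 infected
Step 1: +5 new -> 8 infected
Step 2: +4 new -> 12 infected

Answer: 12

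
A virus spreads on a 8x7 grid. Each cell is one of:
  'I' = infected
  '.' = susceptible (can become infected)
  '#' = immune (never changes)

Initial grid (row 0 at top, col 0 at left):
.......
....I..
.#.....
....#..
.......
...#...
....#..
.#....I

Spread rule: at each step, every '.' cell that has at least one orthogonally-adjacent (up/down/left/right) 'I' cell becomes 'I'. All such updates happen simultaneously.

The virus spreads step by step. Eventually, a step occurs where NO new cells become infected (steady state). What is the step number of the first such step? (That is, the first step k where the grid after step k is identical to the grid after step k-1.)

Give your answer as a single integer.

Answer: 9

Derivation:
Step 0 (initial): 2 infected
Step 1: +6 new -> 8 infected
Step 2: +9 new -> 17 infected
Step 3: +10 new -> 27 infected
Step 4: +9 new -> 36 infected
Step 5: +6 new -> 42 infected
Step 6: +4 new -> 46 infected
Step 7: +3 new -> 49 infected
Step 8: +2 new -> 51 infected
Step 9: +0 new -> 51 infected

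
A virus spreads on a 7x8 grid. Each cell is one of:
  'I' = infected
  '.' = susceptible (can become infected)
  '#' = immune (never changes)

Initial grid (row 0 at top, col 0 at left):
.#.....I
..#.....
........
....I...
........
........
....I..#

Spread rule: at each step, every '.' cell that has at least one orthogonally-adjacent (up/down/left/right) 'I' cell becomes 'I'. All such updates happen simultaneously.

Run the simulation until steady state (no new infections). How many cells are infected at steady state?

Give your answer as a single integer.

Answer: 53

Derivation:
Step 0 (initial): 3 infected
Step 1: +9 new -> 12 infected
Step 2: +14 new -> 26 infected
Step 3: +12 new -> 38 infected
Step 4: +8 new -> 46 infected
Step 5: +5 new -> 51 infected
Step 6: +1 new -> 52 infected
Step 7: +1 new -> 53 infected
Step 8: +0 new -> 53 infected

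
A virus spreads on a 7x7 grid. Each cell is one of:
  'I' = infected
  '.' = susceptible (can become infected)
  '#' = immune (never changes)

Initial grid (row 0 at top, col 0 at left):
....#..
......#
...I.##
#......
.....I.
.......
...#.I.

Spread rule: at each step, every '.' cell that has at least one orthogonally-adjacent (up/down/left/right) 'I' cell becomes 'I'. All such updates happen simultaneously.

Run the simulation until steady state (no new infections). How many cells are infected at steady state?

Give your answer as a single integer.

Answer: 43

Derivation:
Step 0 (initial): 3 infected
Step 1: +10 new -> 13 infected
Step 2: +10 new -> 23 infected
Step 3: +7 new -> 30 infected
Step 4: +5 new -> 35 infected
Step 5: +5 new -> 40 infected
Step 6: +2 new -> 42 infected
Step 7: +1 new -> 43 infected
Step 8: +0 new -> 43 infected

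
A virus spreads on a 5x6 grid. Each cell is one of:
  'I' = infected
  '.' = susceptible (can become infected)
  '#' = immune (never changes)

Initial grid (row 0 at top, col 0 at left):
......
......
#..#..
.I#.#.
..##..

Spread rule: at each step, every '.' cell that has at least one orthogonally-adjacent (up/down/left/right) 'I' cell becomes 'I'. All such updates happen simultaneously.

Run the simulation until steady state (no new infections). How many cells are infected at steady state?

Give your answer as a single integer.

Step 0 (initial): 1 infected
Step 1: +3 new -> 4 infected
Step 2: +3 new -> 7 infected
Step 3: +3 new -> 10 infected
Step 4: +3 new -> 13 infected
Step 5: +2 new -> 15 infected
Step 6: +3 new -> 18 infected
Step 7: +2 new -> 20 infected
Step 8: +1 new -> 21 infected
Step 9: +1 new -> 22 infected
Step 10: +1 new -> 23 infected
Step 11: +0 new -> 23 infected

Answer: 23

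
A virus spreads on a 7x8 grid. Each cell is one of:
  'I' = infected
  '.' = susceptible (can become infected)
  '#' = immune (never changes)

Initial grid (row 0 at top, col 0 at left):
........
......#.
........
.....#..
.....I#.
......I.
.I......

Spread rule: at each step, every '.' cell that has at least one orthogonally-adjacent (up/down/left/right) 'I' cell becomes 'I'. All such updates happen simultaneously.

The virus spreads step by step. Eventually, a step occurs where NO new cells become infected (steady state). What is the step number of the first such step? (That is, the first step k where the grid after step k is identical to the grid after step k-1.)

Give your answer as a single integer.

Answer: 8

Derivation:
Step 0 (initial): 3 infected
Step 1: +7 new -> 10 infected
Step 2: +10 new -> 20 infected
Step 3: +8 new -> 28 infected
Step 4: +8 new -> 36 infected
Step 5: +8 new -> 44 infected
Step 6: +6 new -> 50 infected
Step 7: +3 new -> 53 infected
Step 8: +0 new -> 53 infected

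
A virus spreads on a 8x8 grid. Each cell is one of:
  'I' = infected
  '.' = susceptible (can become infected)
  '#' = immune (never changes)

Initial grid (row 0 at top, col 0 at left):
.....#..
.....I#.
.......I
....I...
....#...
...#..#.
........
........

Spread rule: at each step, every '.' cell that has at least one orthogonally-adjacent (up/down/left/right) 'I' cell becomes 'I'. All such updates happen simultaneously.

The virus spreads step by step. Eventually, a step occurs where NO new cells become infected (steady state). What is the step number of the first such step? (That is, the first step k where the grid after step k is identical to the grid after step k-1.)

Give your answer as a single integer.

Answer: 9

Derivation:
Step 0 (initial): 3 infected
Step 1: +8 new -> 11 infected
Step 2: +9 new -> 20 infected
Step 3: +9 new -> 29 infected
Step 4: +9 new -> 38 infected
Step 5: +10 new -> 48 infected
Step 6: +7 new -> 55 infected
Step 7: +3 new -> 58 infected
Step 8: +1 new -> 59 infected
Step 9: +0 new -> 59 infected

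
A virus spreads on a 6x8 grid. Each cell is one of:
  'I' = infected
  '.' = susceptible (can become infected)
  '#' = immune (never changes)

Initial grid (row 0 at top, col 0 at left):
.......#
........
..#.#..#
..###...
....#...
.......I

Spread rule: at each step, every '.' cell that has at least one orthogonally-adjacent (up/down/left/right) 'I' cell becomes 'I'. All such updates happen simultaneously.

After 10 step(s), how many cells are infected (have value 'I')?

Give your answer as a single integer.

Step 0 (initial): 1 infected
Step 1: +2 new -> 3 infected
Step 2: +3 new -> 6 infected
Step 3: +3 new -> 9 infected
Step 4: +3 new -> 12 infected
Step 5: +4 new -> 16 infected
Step 6: +5 new -> 21 infected
Step 7: +4 new -> 25 infected
Step 8: +4 new -> 29 infected
Step 9: +5 new -> 34 infected
Step 10: +3 new -> 37 infected

Answer: 37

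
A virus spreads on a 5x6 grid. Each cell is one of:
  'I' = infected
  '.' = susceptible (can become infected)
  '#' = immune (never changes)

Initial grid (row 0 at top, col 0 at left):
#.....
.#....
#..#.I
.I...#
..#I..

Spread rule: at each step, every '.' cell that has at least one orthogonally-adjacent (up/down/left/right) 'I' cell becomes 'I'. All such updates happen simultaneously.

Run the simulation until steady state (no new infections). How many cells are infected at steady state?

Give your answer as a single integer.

Answer: 23

Derivation:
Step 0 (initial): 3 infected
Step 1: +8 new -> 11 infected
Step 2: +6 new -> 17 infected
Step 3: +3 new -> 20 infected
Step 4: +2 new -> 22 infected
Step 5: +1 new -> 23 infected
Step 6: +0 new -> 23 infected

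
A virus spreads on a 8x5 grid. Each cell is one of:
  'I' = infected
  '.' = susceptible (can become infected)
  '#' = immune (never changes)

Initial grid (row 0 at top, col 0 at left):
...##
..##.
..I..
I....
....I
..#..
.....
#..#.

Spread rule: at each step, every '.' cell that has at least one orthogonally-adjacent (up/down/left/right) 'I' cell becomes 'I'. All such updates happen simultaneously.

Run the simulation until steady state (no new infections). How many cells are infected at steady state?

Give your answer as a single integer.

Answer: 33

Derivation:
Step 0 (initial): 3 infected
Step 1: +9 new -> 12 infected
Step 2: +9 new -> 21 infected
Step 3: +7 new -> 28 infected
Step 4: +3 new -> 31 infected
Step 5: +2 new -> 33 infected
Step 6: +0 new -> 33 infected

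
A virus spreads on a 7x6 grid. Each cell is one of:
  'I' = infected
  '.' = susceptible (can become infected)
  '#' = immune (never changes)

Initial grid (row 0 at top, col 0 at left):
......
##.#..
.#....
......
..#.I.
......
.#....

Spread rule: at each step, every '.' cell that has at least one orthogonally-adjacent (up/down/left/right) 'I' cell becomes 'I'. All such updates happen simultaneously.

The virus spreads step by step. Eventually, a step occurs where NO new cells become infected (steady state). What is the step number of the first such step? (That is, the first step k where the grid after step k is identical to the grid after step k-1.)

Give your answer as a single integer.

Step 0 (initial): 1 infected
Step 1: +4 new -> 5 infected
Step 2: +6 new -> 11 infected
Step 3: +7 new -> 18 infected
Step 4: +6 new -> 24 infected
Step 5: +6 new -> 30 infected
Step 6: +4 new -> 34 infected
Step 7: +1 new -> 35 infected
Step 8: +1 new -> 36 infected
Step 9: +0 new -> 36 infected

Answer: 9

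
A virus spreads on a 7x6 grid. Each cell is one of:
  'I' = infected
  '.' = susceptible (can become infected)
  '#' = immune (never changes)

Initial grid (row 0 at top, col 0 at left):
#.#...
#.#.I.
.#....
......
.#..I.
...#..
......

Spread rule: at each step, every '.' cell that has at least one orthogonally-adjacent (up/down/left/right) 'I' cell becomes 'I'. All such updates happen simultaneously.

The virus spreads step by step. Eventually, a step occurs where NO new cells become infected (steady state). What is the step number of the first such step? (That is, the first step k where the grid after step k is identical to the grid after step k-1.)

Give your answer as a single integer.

Answer: 7

Derivation:
Step 0 (initial): 2 infected
Step 1: +8 new -> 10 infected
Step 2: +9 new -> 19 infected
Step 3: +5 new -> 24 infected
Step 4: +3 new -> 27 infected
Step 5: +3 new -> 30 infected
Step 6: +3 new -> 33 infected
Step 7: +0 new -> 33 infected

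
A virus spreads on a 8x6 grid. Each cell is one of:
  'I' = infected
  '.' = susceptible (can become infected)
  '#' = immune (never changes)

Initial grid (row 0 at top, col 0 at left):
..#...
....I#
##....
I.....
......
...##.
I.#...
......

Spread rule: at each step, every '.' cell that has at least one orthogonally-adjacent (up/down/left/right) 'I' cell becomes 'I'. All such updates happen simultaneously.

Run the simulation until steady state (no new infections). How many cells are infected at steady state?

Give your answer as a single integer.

Answer: 41

Derivation:
Step 0 (initial): 3 infected
Step 1: +8 new -> 11 infected
Step 2: +10 new -> 21 infected
Step 3: +8 new -> 29 infected
Step 4: +5 new -> 34 infected
Step 5: +4 new -> 38 infected
Step 6: +3 new -> 41 infected
Step 7: +0 new -> 41 infected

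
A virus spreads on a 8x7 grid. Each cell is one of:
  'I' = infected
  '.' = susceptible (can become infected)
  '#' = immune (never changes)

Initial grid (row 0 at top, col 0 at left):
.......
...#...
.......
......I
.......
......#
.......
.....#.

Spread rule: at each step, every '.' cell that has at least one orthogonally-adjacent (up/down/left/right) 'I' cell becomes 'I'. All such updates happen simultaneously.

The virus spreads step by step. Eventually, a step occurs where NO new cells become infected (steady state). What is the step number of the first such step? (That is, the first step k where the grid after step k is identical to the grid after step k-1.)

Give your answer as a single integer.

Step 0 (initial): 1 infected
Step 1: +3 new -> 4 infected
Step 2: +4 new -> 8 infected
Step 3: +6 new -> 14 infected
Step 4: +7 new -> 21 infected
Step 5: +7 new -> 28 infected
Step 6: +9 new -> 37 infected
Step 7: +7 new -> 44 infected
Step 8: +5 new -> 49 infected
Step 9: +3 new -> 52 infected
Step 10: +1 new -> 53 infected
Step 11: +0 new -> 53 infected

Answer: 11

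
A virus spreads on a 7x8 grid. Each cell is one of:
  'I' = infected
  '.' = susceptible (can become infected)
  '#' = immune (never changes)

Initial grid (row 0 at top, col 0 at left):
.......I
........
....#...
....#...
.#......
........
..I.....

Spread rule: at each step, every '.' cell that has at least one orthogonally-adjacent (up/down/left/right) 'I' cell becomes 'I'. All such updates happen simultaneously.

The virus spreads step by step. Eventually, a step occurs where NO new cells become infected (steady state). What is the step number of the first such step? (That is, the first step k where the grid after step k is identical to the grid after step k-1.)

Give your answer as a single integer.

Step 0 (initial): 2 infected
Step 1: +5 new -> 7 infected
Step 2: +8 new -> 15 infected
Step 3: +9 new -> 24 infected
Step 4: +12 new -> 36 infected
Step 5: +12 new -> 48 infected
Step 6: +3 new -> 51 infected
Step 7: +2 new -> 53 infected
Step 8: +0 new -> 53 infected

Answer: 8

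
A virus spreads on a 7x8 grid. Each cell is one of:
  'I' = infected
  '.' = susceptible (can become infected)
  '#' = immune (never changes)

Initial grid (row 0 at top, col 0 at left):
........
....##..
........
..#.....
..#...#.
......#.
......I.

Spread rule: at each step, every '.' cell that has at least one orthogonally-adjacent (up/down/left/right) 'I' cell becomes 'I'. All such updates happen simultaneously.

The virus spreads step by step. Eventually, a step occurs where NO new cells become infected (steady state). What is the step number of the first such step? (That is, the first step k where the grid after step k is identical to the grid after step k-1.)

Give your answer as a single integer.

Step 0 (initial): 1 infected
Step 1: +2 new -> 3 infected
Step 2: +3 new -> 6 infected
Step 3: +4 new -> 10 infected
Step 4: +5 new -> 15 infected
Step 5: +7 new -> 22 infected
Step 6: +6 new -> 28 infected
Step 7: +5 new -> 33 infected
Step 8: +5 new -> 38 infected
Step 9: +5 new -> 43 infected
Step 10: +4 new -> 47 infected
Step 11: +2 new -> 49 infected
Step 12: +1 new -> 50 infected
Step 13: +0 new -> 50 infected

Answer: 13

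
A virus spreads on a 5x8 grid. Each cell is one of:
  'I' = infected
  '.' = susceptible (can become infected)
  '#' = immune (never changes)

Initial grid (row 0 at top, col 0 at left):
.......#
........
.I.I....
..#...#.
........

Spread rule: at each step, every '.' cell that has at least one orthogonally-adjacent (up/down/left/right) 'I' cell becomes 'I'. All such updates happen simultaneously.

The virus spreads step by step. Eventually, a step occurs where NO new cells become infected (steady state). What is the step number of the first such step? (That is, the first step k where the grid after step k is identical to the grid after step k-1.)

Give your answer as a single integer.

Answer: 7

Derivation:
Step 0 (initial): 2 infected
Step 1: +7 new -> 9 infected
Step 2: +10 new -> 19 infected
Step 3: +9 new -> 28 infected
Step 4: +4 new -> 32 infected
Step 5: +4 new -> 36 infected
Step 6: +1 new -> 37 infected
Step 7: +0 new -> 37 infected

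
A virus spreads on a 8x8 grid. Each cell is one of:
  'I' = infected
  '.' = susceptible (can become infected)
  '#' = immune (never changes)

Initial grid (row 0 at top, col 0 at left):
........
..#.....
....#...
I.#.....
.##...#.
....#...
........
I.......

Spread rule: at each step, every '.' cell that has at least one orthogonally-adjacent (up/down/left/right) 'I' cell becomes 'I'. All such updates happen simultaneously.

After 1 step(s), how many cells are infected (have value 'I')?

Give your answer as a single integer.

Answer: 7

Derivation:
Step 0 (initial): 2 infected
Step 1: +5 new -> 7 infected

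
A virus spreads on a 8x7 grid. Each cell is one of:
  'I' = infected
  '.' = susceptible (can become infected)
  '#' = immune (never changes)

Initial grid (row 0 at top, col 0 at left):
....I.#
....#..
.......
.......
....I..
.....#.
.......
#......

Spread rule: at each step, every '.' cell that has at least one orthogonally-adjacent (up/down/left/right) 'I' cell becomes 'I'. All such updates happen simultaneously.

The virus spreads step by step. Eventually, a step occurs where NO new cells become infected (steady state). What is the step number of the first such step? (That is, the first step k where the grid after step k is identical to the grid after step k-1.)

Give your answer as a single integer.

Answer: 7

Derivation:
Step 0 (initial): 2 infected
Step 1: +6 new -> 8 infected
Step 2: +10 new -> 18 infected
Step 3: +13 new -> 31 infected
Step 4: +11 new -> 42 infected
Step 5: +7 new -> 49 infected
Step 6: +3 new -> 52 infected
Step 7: +0 new -> 52 infected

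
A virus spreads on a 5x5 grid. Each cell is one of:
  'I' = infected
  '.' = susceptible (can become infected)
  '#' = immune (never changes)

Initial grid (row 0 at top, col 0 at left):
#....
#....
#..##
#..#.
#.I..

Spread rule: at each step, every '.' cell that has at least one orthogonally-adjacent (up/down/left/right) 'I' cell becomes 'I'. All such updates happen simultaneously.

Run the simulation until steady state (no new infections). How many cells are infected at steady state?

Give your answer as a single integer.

Answer: 17

Derivation:
Step 0 (initial): 1 infected
Step 1: +3 new -> 4 infected
Step 2: +3 new -> 7 infected
Step 3: +3 new -> 10 infected
Step 4: +3 new -> 13 infected
Step 5: +3 new -> 16 infected
Step 6: +1 new -> 17 infected
Step 7: +0 new -> 17 infected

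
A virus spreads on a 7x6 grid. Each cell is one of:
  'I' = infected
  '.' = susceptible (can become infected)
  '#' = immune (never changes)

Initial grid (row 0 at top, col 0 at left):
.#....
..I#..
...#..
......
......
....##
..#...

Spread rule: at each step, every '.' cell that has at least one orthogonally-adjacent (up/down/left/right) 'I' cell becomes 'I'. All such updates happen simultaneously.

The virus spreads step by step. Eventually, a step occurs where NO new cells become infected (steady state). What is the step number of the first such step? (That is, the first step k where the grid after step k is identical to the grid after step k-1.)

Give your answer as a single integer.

Step 0 (initial): 1 infected
Step 1: +3 new -> 4 infected
Step 2: +4 new -> 8 infected
Step 3: +6 new -> 14 infected
Step 4: +7 new -> 21 infected
Step 5: +7 new -> 28 infected
Step 6: +5 new -> 33 infected
Step 7: +2 new -> 35 infected
Step 8: +1 new -> 36 infected
Step 9: +0 new -> 36 infected

Answer: 9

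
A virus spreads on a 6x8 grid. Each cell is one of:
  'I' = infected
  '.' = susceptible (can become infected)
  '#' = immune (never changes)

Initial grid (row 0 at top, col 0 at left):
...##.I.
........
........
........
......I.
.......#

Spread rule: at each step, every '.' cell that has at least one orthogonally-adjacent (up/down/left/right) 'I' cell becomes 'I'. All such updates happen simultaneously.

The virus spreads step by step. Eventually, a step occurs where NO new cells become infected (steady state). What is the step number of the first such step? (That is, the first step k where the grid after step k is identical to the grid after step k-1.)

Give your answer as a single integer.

Step 0 (initial): 2 infected
Step 1: +7 new -> 9 infected
Step 2: +7 new -> 16 infected
Step 3: +6 new -> 22 infected
Step 4: +5 new -> 27 infected
Step 5: +5 new -> 32 infected
Step 6: +6 new -> 38 infected
Step 7: +5 new -> 43 infected
Step 8: +2 new -> 45 infected
Step 9: +0 new -> 45 infected

Answer: 9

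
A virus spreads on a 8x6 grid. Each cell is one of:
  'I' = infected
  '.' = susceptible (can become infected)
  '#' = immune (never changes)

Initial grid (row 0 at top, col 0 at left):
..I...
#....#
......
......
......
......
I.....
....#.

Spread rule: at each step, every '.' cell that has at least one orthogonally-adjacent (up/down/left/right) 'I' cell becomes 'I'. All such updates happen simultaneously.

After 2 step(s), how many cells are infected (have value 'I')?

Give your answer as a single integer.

Step 0 (initial): 2 infected
Step 1: +6 new -> 8 infected
Step 2: +9 new -> 17 infected

Answer: 17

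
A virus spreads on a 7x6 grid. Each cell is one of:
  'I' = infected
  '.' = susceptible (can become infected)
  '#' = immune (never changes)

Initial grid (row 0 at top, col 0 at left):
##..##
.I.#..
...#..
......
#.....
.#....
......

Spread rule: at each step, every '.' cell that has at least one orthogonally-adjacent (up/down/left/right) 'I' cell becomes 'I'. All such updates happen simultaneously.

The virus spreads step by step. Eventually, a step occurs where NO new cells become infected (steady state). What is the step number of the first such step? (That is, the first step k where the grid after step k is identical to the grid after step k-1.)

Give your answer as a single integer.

Step 0 (initial): 1 infected
Step 1: +3 new -> 4 infected
Step 2: +4 new -> 8 infected
Step 3: +4 new -> 12 infected
Step 4: +2 new -> 14 infected
Step 5: +3 new -> 17 infected
Step 6: +5 new -> 22 infected
Step 7: +6 new -> 28 infected
Step 8: +4 new -> 32 infected
Step 9: +2 new -> 34 infected
Step 10: +0 new -> 34 infected

Answer: 10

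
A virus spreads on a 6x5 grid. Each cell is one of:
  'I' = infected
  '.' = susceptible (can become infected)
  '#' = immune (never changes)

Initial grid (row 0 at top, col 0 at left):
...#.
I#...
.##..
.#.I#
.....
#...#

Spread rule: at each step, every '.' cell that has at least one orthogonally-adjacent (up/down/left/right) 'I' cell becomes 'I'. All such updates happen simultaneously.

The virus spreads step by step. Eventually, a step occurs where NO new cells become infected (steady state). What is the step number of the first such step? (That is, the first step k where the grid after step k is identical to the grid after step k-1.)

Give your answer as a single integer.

Answer: 5

Derivation:
Step 0 (initial): 2 infected
Step 1: +5 new -> 7 infected
Step 2: +7 new -> 14 infected
Step 3: +6 new -> 20 infected
Step 4: +2 new -> 22 infected
Step 5: +0 new -> 22 infected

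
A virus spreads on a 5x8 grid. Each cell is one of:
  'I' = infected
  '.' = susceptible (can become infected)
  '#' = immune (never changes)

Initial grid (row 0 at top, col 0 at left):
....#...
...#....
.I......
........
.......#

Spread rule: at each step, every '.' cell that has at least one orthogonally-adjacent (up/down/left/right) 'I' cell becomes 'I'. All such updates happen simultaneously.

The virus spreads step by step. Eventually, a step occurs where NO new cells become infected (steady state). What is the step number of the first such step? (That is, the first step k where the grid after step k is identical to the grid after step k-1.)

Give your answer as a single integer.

Step 0 (initial): 1 infected
Step 1: +4 new -> 5 infected
Step 2: +7 new -> 12 infected
Step 3: +6 new -> 18 infected
Step 4: +5 new -> 23 infected
Step 5: +4 new -> 27 infected
Step 6: +5 new -> 32 infected
Step 7: +4 new -> 36 infected
Step 8: +1 new -> 37 infected
Step 9: +0 new -> 37 infected

Answer: 9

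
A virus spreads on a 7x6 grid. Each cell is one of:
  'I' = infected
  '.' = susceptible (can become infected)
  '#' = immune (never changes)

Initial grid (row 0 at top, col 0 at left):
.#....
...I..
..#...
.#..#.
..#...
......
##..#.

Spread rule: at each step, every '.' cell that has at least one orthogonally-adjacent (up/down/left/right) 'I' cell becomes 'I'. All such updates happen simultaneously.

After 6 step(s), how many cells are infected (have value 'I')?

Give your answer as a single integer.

Step 0 (initial): 1 infected
Step 1: +4 new -> 5 infected
Step 2: +6 new -> 11 infected
Step 3: +6 new -> 17 infected
Step 4: +5 new -> 22 infected
Step 5: +5 new -> 27 infected
Step 6: +4 new -> 31 infected

Answer: 31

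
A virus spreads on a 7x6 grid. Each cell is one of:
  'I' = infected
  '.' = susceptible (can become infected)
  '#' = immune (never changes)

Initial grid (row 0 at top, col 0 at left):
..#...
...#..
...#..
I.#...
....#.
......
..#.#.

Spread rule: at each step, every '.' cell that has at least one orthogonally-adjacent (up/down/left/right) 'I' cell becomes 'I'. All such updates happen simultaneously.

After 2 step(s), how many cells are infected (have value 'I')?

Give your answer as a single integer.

Answer: 8

Derivation:
Step 0 (initial): 1 infected
Step 1: +3 new -> 4 infected
Step 2: +4 new -> 8 infected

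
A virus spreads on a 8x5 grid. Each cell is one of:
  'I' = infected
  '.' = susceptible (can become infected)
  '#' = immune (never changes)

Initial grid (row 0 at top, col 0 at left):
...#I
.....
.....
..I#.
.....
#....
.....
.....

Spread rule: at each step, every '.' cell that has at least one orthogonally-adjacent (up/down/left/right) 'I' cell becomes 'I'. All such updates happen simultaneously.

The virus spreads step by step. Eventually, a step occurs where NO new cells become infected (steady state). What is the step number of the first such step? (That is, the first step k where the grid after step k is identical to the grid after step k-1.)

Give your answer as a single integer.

Step 0 (initial): 2 infected
Step 1: +4 new -> 6 infected
Step 2: +9 new -> 15 infected
Step 3: +9 new -> 24 infected
Step 4: +6 new -> 30 infected
Step 5: +5 new -> 35 infected
Step 6: +2 new -> 37 infected
Step 7: +0 new -> 37 infected

Answer: 7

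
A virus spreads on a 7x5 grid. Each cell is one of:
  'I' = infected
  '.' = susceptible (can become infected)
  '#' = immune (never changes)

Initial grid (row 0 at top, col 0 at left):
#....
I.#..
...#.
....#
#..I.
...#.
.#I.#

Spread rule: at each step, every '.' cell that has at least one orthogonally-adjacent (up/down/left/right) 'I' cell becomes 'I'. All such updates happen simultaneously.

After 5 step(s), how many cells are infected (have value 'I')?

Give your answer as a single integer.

Step 0 (initial): 3 infected
Step 1: +7 new -> 10 infected
Step 2: +7 new -> 17 infected
Step 3: +4 new -> 21 infected
Step 4: +2 new -> 23 infected
Step 5: +2 new -> 25 infected

Answer: 25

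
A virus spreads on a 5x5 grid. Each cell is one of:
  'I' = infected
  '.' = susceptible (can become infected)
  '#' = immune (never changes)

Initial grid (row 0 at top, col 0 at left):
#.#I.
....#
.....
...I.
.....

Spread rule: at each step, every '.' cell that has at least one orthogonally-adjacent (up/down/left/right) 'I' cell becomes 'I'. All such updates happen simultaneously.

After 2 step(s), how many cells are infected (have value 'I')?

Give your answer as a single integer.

Step 0 (initial): 2 infected
Step 1: +6 new -> 8 infected
Step 2: +6 new -> 14 infected

Answer: 14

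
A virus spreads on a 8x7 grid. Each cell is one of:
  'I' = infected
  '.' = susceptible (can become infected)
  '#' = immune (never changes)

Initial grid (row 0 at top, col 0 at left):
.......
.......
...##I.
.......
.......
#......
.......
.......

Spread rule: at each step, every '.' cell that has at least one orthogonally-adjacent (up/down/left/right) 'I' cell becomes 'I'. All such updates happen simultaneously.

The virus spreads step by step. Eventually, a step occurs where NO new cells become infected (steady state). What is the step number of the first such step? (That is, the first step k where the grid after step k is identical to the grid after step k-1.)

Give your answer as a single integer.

Step 0 (initial): 1 infected
Step 1: +3 new -> 4 infected
Step 2: +6 new -> 10 infected
Step 3: +7 new -> 17 infected
Step 4: +7 new -> 24 infected
Step 5: +9 new -> 33 infected
Step 6: +9 new -> 42 infected
Step 7: +6 new -> 48 infected
Step 8: +2 new -> 50 infected
Step 9: +2 new -> 52 infected
Step 10: +1 new -> 53 infected
Step 11: +0 new -> 53 infected

Answer: 11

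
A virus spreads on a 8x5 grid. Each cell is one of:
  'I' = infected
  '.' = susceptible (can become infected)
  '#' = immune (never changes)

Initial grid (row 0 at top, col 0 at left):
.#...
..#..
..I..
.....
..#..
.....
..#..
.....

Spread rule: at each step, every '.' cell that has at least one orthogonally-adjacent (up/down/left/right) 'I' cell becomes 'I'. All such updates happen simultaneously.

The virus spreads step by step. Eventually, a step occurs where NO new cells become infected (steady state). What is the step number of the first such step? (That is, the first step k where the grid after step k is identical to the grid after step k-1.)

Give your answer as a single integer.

Step 0 (initial): 1 infected
Step 1: +3 new -> 4 infected
Step 2: +6 new -> 10 infected
Step 3: +7 new -> 17 infected
Step 4: +7 new -> 24 infected
Step 5: +5 new -> 29 infected
Step 6: +4 new -> 33 infected
Step 7: +3 new -> 36 infected
Step 8: +0 new -> 36 infected

Answer: 8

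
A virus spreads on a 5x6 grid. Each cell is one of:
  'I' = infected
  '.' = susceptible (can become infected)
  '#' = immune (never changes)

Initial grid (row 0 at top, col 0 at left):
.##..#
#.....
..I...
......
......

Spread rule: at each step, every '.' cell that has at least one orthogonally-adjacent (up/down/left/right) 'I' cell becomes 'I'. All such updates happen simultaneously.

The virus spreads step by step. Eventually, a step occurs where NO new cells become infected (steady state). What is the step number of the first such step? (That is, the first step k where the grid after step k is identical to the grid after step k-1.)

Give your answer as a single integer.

Step 0 (initial): 1 infected
Step 1: +4 new -> 5 infected
Step 2: +7 new -> 12 infected
Step 3: +7 new -> 19 infected
Step 4: +5 new -> 24 infected
Step 5: +1 new -> 25 infected
Step 6: +0 new -> 25 infected

Answer: 6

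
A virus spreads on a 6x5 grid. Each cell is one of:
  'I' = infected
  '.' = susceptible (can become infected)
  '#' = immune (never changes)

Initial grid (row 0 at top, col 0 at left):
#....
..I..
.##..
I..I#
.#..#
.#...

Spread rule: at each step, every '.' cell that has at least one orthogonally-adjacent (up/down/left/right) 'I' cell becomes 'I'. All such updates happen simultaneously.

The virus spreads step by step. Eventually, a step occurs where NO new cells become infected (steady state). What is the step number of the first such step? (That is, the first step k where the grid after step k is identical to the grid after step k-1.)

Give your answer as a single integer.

Step 0 (initial): 3 infected
Step 1: +9 new -> 12 infected
Step 2: +8 new -> 20 infected
Step 3: +3 new -> 23 infected
Step 4: +0 new -> 23 infected

Answer: 4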